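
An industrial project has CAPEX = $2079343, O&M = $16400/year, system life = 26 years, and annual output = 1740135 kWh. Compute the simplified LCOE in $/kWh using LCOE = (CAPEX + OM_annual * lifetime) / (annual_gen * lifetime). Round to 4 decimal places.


Total cost = CAPEX + OM * lifetime = 2079343 + 16400 * 26 = 2079343 + 426400 = 2505743
Total generation = annual * lifetime = 1740135 * 26 = 45243510 kWh
LCOE = 2505743 / 45243510
LCOE = 0.0554 $/kWh

0.0554


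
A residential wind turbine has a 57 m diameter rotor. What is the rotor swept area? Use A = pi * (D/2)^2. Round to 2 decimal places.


Compute the rotor radius:
  r = D / 2 = 57 / 2 = 28.5 m
Calculate swept area:
  A = pi * r^2 = pi * 28.5^2
  A = 2551.76 m^2

2551.76


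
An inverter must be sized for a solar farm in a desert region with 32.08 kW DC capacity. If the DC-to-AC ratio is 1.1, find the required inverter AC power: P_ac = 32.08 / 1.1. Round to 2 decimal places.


The inverter AC capacity is determined by the DC/AC ratio.
Given: P_dc = 32.08 kW, DC/AC ratio = 1.1
P_ac = P_dc / ratio = 32.08 / 1.1
P_ac = 29.16 kW

29.16


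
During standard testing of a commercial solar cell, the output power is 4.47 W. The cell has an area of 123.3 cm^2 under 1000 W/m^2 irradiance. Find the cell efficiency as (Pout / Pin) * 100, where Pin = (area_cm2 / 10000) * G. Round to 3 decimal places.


First compute the input power:
  Pin = area_cm2 / 10000 * G = 123.3 / 10000 * 1000 = 12.33 W
Then compute efficiency:
  Efficiency = (Pout / Pin) * 100 = (4.47 / 12.33) * 100
  Efficiency = 36.253%

36.253


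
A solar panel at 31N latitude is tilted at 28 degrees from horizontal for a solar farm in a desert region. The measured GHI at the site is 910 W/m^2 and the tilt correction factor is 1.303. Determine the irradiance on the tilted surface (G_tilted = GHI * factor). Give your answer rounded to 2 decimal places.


Identify the given values:
  GHI = 910 W/m^2, tilt correction factor = 1.303
Apply the formula G_tilted = GHI * factor:
  G_tilted = 910 * 1.303
  G_tilted = 1185.73 W/m^2

1185.73


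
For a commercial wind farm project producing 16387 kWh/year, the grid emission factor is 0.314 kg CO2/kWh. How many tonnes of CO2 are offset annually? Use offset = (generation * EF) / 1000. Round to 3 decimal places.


CO2 offset in kg = generation * emission_factor
CO2 offset = 16387 * 0.314 = 5145.52 kg
Convert to tonnes:
  CO2 offset = 5145.52 / 1000 = 5.146 tonnes

5.146


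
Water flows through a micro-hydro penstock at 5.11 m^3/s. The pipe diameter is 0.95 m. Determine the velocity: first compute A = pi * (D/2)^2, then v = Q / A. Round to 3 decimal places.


Compute pipe cross-sectional area:
  A = pi * (D/2)^2 = pi * (0.95/2)^2 = 0.7088 m^2
Calculate velocity:
  v = Q / A = 5.11 / 0.7088
  v = 7.209 m/s

7.209


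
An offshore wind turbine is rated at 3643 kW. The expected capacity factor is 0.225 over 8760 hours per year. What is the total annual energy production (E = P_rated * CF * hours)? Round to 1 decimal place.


Annual energy = rated_kW * capacity_factor * hours_per_year
Given: P_rated = 3643 kW, CF = 0.225, hours = 8760
E = 3643 * 0.225 * 8760
E = 7180353.0 kWh

7180353.0


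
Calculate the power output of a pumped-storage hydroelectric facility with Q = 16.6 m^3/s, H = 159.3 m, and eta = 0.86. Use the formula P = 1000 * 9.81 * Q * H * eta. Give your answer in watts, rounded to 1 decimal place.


Apply the hydropower formula P = rho * g * Q * H * eta
rho * g = 1000 * 9.81 = 9810.0
P = 9810.0 * 16.6 * 159.3 * 0.86
P = 22309576.3 W

22309576.3


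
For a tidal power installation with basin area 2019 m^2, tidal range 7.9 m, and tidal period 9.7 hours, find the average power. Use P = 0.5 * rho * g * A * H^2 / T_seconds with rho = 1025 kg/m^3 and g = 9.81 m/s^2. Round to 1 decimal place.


Convert period to seconds: T = 9.7 * 3600 = 34920.0 s
H^2 = 7.9^2 = 62.41
P = 0.5 * rho * g * A * H^2 / T
P = 0.5 * 1025 * 9.81 * 2019 * 62.41 / 34920.0
P = 18141.7 W

18141.7


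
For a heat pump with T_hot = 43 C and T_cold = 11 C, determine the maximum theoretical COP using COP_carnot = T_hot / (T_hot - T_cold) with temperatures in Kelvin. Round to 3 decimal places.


Convert to Kelvin:
  T_hot = 43 + 273.15 = 316.15 K
  T_cold = 11 + 273.15 = 284.15 K
Apply Carnot COP formula:
  COP = T_hot_K / (T_hot_K - T_cold_K) = 316.15 / 32.0
  COP = 9.880

9.880


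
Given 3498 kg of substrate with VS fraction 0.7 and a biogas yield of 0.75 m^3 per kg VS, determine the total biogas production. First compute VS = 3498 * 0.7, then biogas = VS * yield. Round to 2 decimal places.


Compute volatile solids:
  VS = mass * VS_fraction = 3498 * 0.7 = 2448.6 kg
Calculate biogas volume:
  Biogas = VS * specific_yield = 2448.6 * 0.75
  Biogas = 1836.45 m^3

1836.45


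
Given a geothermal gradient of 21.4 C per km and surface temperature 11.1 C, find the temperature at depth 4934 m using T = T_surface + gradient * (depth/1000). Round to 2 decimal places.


Convert depth to km: 4934 / 1000 = 4.934 km
Temperature increase = gradient * depth_km = 21.4 * 4.934 = 105.59 C
Temperature at depth = T_surface + delta_T = 11.1 + 105.59
T = 116.69 C

116.69


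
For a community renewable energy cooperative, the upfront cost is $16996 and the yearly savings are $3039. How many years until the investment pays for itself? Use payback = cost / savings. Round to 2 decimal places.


Simple payback period = initial cost / annual savings
Payback = 16996 / 3039
Payback = 5.59 years

5.59


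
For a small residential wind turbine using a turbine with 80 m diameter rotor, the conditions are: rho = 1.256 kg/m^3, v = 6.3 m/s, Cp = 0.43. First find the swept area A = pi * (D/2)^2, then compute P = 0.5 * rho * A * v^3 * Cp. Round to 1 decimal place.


Step 1 -- Compute swept area:
  A = pi * (D/2)^2 = pi * (80/2)^2 = 5026.55 m^2
Step 2 -- Apply wind power equation:
  P = 0.5 * rho * A * v^3 * Cp
  v^3 = 6.3^3 = 250.047
  P = 0.5 * 1.256 * 5026.55 * 250.047 * 0.43
  P = 339406.1 W

339406.1


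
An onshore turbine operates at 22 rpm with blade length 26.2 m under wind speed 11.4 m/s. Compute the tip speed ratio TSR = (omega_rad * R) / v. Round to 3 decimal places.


Convert rotational speed to rad/s:
  omega = 22 * 2 * pi / 60 = 2.3038 rad/s
Compute tip speed:
  v_tip = omega * R = 2.3038 * 26.2 = 60.36 m/s
Tip speed ratio:
  TSR = v_tip / v_wind = 60.36 / 11.4 = 5.295

5.295


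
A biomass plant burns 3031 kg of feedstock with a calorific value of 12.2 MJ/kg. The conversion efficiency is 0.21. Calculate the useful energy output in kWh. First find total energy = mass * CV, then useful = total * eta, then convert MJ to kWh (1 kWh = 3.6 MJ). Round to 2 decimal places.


Total energy = mass * CV = 3031 * 12.2 = 36978.2 MJ
Useful energy = total * eta = 36978.2 * 0.21 = 7765.42 MJ
Convert to kWh: 7765.42 / 3.6
Useful energy = 2157.06 kWh

2157.06


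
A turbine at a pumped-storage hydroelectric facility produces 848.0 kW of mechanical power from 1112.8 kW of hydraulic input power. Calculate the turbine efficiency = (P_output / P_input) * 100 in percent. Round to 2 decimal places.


Turbine efficiency = (output power / input power) * 100
eta = (848.0 / 1112.8) * 100
eta = 76.20%

76.20


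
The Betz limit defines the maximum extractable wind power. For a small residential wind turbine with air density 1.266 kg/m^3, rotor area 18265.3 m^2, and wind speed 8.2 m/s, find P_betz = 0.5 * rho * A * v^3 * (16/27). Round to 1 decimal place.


The Betz coefficient Cp_max = 16/27 = 0.5926
v^3 = 8.2^3 = 551.368
P_betz = 0.5 * rho * A * v^3 * Cp_max
P_betz = 0.5 * 1.266 * 18265.3 * 551.368 * 0.5926
P_betz = 3777707.2 W

3777707.2


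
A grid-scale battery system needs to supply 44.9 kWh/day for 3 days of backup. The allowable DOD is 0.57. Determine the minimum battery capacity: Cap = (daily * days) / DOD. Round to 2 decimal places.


Total energy needed = daily * days = 44.9 * 3 = 134.7 kWh
Account for depth of discharge:
  Cap = total_energy / DOD = 134.7 / 0.57
  Cap = 236.32 kWh

236.32


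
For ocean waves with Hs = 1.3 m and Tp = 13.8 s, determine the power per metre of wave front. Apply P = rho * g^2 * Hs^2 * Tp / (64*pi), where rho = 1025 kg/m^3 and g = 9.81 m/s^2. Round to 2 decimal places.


Apply wave power formula:
  g^2 = 9.81^2 = 96.2361
  Hs^2 = 1.3^2 = 1.69
  Numerator = rho * g^2 * Hs^2 * Tp = 1025 * 96.2361 * 1.69 * 13.8 = 2300528.78
  Denominator = 64 * pi = 201.0619
  P = 2300528.78 / 201.0619 = 11441.89 W/m

11441.89


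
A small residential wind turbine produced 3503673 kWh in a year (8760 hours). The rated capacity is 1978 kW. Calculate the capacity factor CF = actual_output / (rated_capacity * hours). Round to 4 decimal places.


Capacity factor = actual output / maximum possible output
Maximum possible = rated * hours = 1978 * 8760 = 17327280 kWh
CF = 3503673 / 17327280
CF = 0.2022

0.2022


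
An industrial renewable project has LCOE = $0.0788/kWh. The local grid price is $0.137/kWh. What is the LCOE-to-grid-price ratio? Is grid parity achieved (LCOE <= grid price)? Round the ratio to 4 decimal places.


Compare LCOE to grid price:
  LCOE = $0.0788/kWh, Grid price = $0.137/kWh
  Ratio = LCOE / grid_price = 0.0788 / 0.137 = 0.5752
  Grid parity achieved (ratio <= 1)? yes

0.5752


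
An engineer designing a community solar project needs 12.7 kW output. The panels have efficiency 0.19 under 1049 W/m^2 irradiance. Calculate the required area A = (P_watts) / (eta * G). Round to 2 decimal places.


Convert target power to watts: P = 12.7 * 1000 = 12700.0 W
Compute denominator: eta * G = 0.19 * 1049 = 199.31
Required area A = P / (eta * G) = 12700.0 / 199.31
A = 63.72 m^2

63.72


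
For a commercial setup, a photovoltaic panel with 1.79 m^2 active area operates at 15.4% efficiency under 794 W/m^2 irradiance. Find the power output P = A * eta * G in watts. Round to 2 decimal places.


Use the solar power formula P = A * eta * G.
Given: A = 1.79 m^2, eta = 0.154, G = 794 W/m^2
P = 1.79 * 0.154 * 794
P = 218.87 W

218.87


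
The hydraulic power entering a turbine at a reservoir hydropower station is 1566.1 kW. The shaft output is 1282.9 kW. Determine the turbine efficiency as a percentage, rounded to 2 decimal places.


Turbine efficiency = (output power / input power) * 100
eta = (1282.9 / 1566.1) * 100
eta = 81.92%

81.92


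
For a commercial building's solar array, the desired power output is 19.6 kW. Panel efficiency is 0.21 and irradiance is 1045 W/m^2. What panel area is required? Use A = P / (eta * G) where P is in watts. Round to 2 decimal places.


Convert target power to watts: P = 19.6 * 1000 = 19600.0 W
Compute denominator: eta * G = 0.21 * 1045 = 219.45
Required area A = P / (eta * G) = 19600.0 / 219.45
A = 89.31 m^2

89.31


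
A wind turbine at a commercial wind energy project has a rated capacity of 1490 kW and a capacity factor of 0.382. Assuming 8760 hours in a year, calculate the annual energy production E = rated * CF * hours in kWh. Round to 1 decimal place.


Annual energy = rated_kW * capacity_factor * hours_per_year
Given: P_rated = 1490 kW, CF = 0.382, hours = 8760
E = 1490 * 0.382 * 8760
E = 4986016.8 kWh

4986016.8


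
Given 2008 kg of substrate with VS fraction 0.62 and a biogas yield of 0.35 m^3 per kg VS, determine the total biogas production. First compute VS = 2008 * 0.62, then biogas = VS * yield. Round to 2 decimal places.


Compute volatile solids:
  VS = mass * VS_fraction = 2008 * 0.62 = 1244.96 kg
Calculate biogas volume:
  Biogas = VS * specific_yield = 1244.96 * 0.35
  Biogas = 435.74 m^3

435.74


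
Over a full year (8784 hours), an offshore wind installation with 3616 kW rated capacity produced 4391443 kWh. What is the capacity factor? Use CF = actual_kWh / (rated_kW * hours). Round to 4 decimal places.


Capacity factor = actual output / maximum possible output
Maximum possible = rated * hours = 3616 * 8784 = 31762944 kWh
CF = 4391443 / 31762944
CF = 0.1383

0.1383


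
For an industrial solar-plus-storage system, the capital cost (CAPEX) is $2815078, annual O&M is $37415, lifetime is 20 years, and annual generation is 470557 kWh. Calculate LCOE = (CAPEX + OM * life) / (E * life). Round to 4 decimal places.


Total cost = CAPEX + OM * lifetime = 2815078 + 37415 * 20 = 2815078 + 748300 = 3563378
Total generation = annual * lifetime = 470557 * 20 = 9411140 kWh
LCOE = 3563378 / 9411140
LCOE = 0.3786 $/kWh

0.3786


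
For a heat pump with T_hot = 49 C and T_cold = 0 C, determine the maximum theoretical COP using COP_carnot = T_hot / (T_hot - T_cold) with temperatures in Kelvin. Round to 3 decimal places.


Convert to Kelvin:
  T_hot = 49 + 273.15 = 322.15 K
  T_cold = 0 + 273.15 = 273.15 K
Apply Carnot COP formula:
  COP = T_hot_K / (T_hot_K - T_cold_K) = 322.15 / 49.0
  COP = 6.574

6.574


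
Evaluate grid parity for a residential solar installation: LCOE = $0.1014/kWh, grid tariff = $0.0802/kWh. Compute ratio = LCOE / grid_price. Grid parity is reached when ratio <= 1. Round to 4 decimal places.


Compare LCOE to grid price:
  LCOE = $0.1014/kWh, Grid price = $0.0802/kWh
  Ratio = LCOE / grid_price = 0.1014 / 0.0802 = 1.2643
  Grid parity achieved (ratio <= 1)? no

1.2643


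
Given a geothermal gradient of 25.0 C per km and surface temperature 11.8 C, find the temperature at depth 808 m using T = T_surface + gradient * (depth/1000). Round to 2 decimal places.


Convert depth to km: 808 / 1000 = 0.808 km
Temperature increase = gradient * depth_km = 25.0 * 0.808 = 20.2 C
Temperature at depth = T_surface + delta_T = 11.8 + 20.2
T = 32.00 C

32.00


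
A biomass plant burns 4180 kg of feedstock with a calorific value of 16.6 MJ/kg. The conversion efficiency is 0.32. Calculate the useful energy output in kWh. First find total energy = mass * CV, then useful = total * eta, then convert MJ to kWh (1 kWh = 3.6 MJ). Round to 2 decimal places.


Total energy = mass * CV = 4180 * 16.6 = 69388.0 MJ
Useful energy = total * eta = 69388.0 * 0.32 = 22204.16 MJ
Convert to kWh: 22204.16 / 3.6
Useful energy = 6167.82 kWh

6167.82


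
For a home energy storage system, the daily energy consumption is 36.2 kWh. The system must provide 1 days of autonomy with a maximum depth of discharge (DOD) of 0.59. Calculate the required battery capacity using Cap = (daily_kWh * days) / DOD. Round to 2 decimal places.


Total energy needed = daily * days = 36.2 * 1 = 36.2 kWh
Account for depth of discharge:
  Cap = total_energy / DOD = 36.2 / 0.59
  Cap = 61.36 kWh

61.36


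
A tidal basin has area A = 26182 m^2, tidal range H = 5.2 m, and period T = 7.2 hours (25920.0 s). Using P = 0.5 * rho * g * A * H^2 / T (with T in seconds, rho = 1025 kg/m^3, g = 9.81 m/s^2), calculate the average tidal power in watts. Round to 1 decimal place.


Convert period to seconds: T = 7.2 * 3600 = 25920.0 s
H^2 = 5.2^2 = 27.04
P = 0.5 * rho * g * A * H^2 / T
P = 0.5 * 1025 * 9.81 * 26182 * 27.04 / 25920.0
P = 137321.1 W

137321.1


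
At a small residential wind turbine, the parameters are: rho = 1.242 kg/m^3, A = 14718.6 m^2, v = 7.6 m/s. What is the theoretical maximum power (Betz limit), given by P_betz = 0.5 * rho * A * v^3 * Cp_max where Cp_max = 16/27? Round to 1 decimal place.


The Betz coefficient Cp_max = 16/27 = 0.5926
v^3 = 7.6^3 = 438.976
P_betz = 0.5 * rho * A * v^3 * Cp_max
P_betz = 0.5 * 1.242 * 14718.6 * 438.976 * 0.5926
P_betz = 2377689.3 W

2377689.3


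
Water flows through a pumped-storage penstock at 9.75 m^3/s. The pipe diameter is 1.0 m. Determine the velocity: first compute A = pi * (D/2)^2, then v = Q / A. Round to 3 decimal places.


Compute pipe cross-sectional area:
  A = pi * (D/2)^2 = pi * (1.0/2)^2 = 0.7854 m^2
Calculate velocity:
  v = Q / A = 9.75 / 0.7854
  v = 12.414 m/s

12.414


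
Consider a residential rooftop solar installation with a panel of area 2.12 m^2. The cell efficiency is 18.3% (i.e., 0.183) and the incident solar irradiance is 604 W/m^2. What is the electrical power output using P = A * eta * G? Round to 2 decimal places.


Use the solar power formula P = A * eta * G.
Given: A = 2.12 m^2, eta = 0.183, G = 604 W/m^2
P = 2.12 * 0.183 * 604
P = 234.33 W

234.33


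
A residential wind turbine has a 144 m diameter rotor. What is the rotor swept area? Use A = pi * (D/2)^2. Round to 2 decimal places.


Compute the rotor radius:
  r = D / 2 = 144 / 2 = 72.0 m
Calculate swept area:
  A = pi * r^2 = pi * 72.0^2
  A = 16286.02 m^2

16286.02


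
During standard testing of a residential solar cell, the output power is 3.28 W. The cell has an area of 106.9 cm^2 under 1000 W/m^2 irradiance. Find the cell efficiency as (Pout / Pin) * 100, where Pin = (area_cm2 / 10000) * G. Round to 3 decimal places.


First compute the input power:
  Pin = area_cm2 / 10000 * G = 106.9 / 10000 * 1000 = 10.69 W
Then compute efficiency:
  Efficiency = (Pout / Pin) * 100 = (3.28 / 10.69) * 100
  Efficiency = 30.683%

30.683


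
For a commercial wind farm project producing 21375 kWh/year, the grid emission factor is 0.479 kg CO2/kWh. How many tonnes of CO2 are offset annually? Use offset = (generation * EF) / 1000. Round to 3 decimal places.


CO2 offset in kg = generation * emission_factor
CO2 offset = 21375 * 0.479 = 10238.63 kg
Convert to tonnes:
  CO2 offset = 10238.63 / 1000 = 10.239 tonnes

10.239


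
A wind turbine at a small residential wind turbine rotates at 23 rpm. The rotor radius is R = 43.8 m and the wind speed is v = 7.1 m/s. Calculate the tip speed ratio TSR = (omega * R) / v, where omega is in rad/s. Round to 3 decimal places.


Convert rotational speed to rad/s:
  omega = 23 * 2 * pi / 60 = 2.4086 rad/s
Compute tip speed:
  v_tip = omega * R = 2.4086 * 43.8 = 105.495 m/s
Tip speed ratio:
  TSR = v_tip / v_wind = 105.495 / 7.1 = 14.858

14.858


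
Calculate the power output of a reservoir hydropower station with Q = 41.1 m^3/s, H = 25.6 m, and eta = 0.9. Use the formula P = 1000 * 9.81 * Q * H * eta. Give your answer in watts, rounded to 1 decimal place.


Apply the hydropower formula P = rho * g * Q * H * eta
rho * g = 1000 * 9.81 = 9810.0
P = 9810.0 * 41.1 * 25.6 * 0.9
P = 9289520.6 W

9289520.6


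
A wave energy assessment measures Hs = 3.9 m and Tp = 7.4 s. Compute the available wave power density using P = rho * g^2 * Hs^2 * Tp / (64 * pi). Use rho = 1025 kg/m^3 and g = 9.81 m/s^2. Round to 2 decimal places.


Apply wave power formula:
  g^2 = 9.81^2 = 96.2361
  Hs^2 = 3.9^2 = 15.21
  Numerator = rho * g^2 * Hs^2 * Tp = 1025 * 96.2361 * 15.21 * 7.4 = 11102551.95
  Denominator = 64 * pi = 201.0619
  P = 11102551.95 / 201.0619 = 55219.56 W/m

55219.56


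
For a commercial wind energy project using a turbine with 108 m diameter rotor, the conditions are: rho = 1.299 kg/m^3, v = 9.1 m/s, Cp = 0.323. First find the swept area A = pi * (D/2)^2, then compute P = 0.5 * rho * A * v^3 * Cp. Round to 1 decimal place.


Step 1 -- Compute swept area:
  A = pi * (D/2)^2 = pi * (108/2)^2 = 9160.88 m^2
Step 2 -- Apply wind power equation:
  P = 0.5 * rho * A * v^3 * Cp
  v^3 = 9.1^3 = 753.571
  P = 0.5 * 1.299 * 9160.88 * 753.571 * 0.323
  P = 1448249.0 W

1448249.0


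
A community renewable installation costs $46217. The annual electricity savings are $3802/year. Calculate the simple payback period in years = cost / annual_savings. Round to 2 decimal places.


Simple payback period = initial cost / annual savings
Payback = 46217 / 3802
Payback = 12.16 years

12.16


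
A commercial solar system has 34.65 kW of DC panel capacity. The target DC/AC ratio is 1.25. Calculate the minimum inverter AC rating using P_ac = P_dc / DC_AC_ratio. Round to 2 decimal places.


The inverter AC capacity is determined by the DC/AC ratio.
Given: P_dc = 34.65 kW, DC/AC ratio = 1.25
P_ac = P_dc / ratio = 34.65 / 1.25
P_ac = 27.72 kW

27.72


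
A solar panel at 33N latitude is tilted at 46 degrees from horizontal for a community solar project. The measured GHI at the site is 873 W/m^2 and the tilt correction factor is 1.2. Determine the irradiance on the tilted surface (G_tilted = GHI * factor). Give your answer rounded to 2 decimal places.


Identify the given values:
  GHI = 873 W/m^2, tilt correction factor = 1.2
Apply the formula G_tilted = GHI * factor:
  G_tilted = 873 * 1.2
  G_tilted = 1047.60 W/m^2

1047.60


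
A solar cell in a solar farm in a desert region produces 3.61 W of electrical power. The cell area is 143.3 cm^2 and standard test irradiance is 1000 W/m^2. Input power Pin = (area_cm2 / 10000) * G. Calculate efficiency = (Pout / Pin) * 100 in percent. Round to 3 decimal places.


First compute the input power:
  Pin = area_cm2 / 10000 * G = 143.3 / 10000 * 1000 = 14.33 W
Then compute efficiency:
  Efficiency = (Pout / Pin) * 100 = (3.61 / 14.33) * 100
  Efficiency = 25.192%

25.192


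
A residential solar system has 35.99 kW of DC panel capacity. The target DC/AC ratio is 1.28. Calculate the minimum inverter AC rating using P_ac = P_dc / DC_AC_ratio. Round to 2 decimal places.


The inverter AC capacity is determined by the DC/AC ratio.
Given: P_dc = 35.99 kW, DC/AC ratio = 1.28
P_ac = P_dc / ratio = 35.99 / 1.28
P_ac = 28.12 kW

28.12


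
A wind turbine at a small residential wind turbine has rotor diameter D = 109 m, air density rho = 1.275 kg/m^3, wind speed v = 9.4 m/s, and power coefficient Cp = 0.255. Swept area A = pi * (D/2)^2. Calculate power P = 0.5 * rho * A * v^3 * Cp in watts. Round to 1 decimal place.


Step 1 -- Compute swept area:
  A = pi * (D/2)^2 = pi * (109/2)^2 = 9331.32 m^2
Step 2 -- Apply wind power equation:
  P = 0.5 * rho * A * v^3 * Cp
  v^3 = 9.4^3 = 830.584
  P = 0.5 * 1.275 * 9331.32 * 830.584 * 0.255
  P = 1259931.1 W

1259931.1


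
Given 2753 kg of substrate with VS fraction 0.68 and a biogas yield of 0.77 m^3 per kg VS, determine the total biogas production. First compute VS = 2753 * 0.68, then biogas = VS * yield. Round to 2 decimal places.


Compute volatile solids:
  VS = mass * VS_fraction = 2753 * 0.68 = 1872.04 kg
Calculate biogas volume:
  Biogas = VS * specific_yield = 1872.04 * 0.77
  Biogas = 1441.47 m^3

1441.47


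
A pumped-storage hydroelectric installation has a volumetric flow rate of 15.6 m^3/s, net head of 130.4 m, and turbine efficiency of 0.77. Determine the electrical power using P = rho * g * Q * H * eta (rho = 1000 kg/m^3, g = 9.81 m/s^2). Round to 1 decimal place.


Apply the hydropower formula P = rho * g * Q * H * eta
rho * g = 1000 * 9.81 = 9810.0
P = 9810.0 * 15.6 * 130.4 * 0.77
P = 15366038.7 W

15366038.7


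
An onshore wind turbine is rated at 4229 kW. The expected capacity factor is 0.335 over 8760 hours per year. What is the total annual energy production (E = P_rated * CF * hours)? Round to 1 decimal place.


Annual energy = rated_kW * capacity_factor * hours_per_year
Given: P_rated = 4229 kW, CF = 0.335, hours = 8760
E = 4229 * 0.335 * 8760
E = 12410423.4 kWh

12410423.4


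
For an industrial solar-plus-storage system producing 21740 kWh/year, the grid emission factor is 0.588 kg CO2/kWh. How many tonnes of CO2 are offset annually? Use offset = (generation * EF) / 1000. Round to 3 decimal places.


CO2 offset in kg = generation * emission_factor
CO2 offset = 21740 * 0.588 = 12783.12 kg
Convert to tonnes:
  CO2 offset = 12783.12 / 1000 = 12.783 tonnes

12.783


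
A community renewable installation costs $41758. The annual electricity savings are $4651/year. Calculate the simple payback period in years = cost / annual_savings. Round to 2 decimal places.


Simple payback period = initial cost / annual savings
Payback = 41758 / 4651
Payback = 8.98 years

8.98


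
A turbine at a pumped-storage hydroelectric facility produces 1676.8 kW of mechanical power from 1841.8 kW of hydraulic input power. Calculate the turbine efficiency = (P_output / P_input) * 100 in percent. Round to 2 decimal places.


Turbine efficiency = (output power / input power) * 100
eta = (1676.8 / 1841.8) * 100
eta = 91.04%

91.04


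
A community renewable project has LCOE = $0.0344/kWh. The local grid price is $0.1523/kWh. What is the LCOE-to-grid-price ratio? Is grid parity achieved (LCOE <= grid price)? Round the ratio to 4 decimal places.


Compare LCOE to grid price:
  LCOE = $0.0344/kWh, Grid price = $0.1523/kWh
  Ratio = LCOE / grid_price = 0.0344 / 0.1523 = 0.2259
  Grid parity achieved (ratio <= 1)? yes

0.2259


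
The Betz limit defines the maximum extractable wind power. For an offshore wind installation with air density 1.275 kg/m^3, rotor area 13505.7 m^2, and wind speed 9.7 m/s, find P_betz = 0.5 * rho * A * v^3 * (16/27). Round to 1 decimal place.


The Betz coefficient Cp_max = 16/27 = 0.5926
v^3 = 9.7^3 = 912.673
P_betz = 0.5 * rho * A * v^3 * Cp_max
P_betz = 0.5 * 1.275 * 13505.7 * 912.673 * 0.5926
P_betz = 4656597.6 W

4656597.6


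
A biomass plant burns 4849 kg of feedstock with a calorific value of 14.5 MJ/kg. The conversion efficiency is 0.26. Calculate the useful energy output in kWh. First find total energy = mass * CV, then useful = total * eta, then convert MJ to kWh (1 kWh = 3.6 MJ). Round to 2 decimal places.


Total energy = mass * CV = 4849 * 14.5 = 70310.5 MJ
Useful energy = total * eta = 70310.5 * 0.26 = 18280.73 MJ
Convert to kWh: 18280.73 / 3.6
Useful energy = 5077.98 kWh

5077.98


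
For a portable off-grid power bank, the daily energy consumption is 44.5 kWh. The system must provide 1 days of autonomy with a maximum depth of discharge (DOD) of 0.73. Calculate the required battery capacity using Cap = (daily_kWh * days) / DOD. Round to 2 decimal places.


Total energy needed = daily * days = 44.5 * 1 = 44.5 kWh
Account for depth of discharge:
  Cap = total_energy / DOD = 44.5 / 0.73
  Cap = 60.96 kWh

60.96


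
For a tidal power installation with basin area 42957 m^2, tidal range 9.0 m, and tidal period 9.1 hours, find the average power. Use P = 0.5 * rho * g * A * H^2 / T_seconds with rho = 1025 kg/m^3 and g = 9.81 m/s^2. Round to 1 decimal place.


Convert period to seconds: T = 9.1 * 3600 = 32760.0 s
H^2 = 9.0^2 = 81.0
P = 0.5 * rho * g * A * H^2 / T
P = 0.5 * 1025 * 9.81 * 42957 * 81.0 / 32760.0
P = 533995.9 W

533995.9


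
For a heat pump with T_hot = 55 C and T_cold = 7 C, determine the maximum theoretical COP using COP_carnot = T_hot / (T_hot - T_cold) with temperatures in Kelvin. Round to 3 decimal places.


Convert to Kelvin:
  T_hot = 55 + 273.15 = 328.15 K
  T_cold = 7 + 273.15 = 280.15 K
Apply Carnot COP formula:
  COP = T_hot_K / (T_hot_K - T_cold_K) = 328.15 / 48.0
  COP = 6.836

6.836


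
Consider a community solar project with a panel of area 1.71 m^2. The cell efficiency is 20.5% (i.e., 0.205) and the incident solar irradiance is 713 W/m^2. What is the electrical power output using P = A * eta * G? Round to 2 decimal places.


Use the solar power formula P = A * eta * G.
Given: A = 1.71 m^2, eta = 0.205, G = 713 W/m^2
P = 1.71 * 0.205 * 713
P = 249.94 W

249.94


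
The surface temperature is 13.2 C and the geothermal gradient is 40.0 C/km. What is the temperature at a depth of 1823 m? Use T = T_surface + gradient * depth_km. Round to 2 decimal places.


Convert depth to km: 1823 / 1000 = 1.823 km
Temperature increase = gradient * depth_km = 40.0 * 1.823 = 72.92 C
Temperature at depth = T_surface + delta_T = 13.2 + 72.92
T = 86.12 C

86.12


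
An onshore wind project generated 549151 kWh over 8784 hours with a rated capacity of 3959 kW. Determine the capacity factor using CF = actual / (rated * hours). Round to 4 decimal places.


Capacity factor = actual output / maximum possible output
Maximum possible = rated * hours = 3959 * 8784 = 34775856 kWh
CF = 549151 / 34775856
CF = 0.0158

0.0158


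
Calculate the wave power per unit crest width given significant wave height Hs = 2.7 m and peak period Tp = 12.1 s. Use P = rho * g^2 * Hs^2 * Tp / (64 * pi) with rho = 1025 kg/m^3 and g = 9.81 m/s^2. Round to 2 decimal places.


Apply wave power formula:
  g^2 = 9.81^2 = 96.2361
  Hs^2 = 2.7^2 = 7.29
  Numerator = rho * g^2 * Hs^2 * Tp = 1025 * 96.2361 * 7.29 * 12.1 = 8701112.4
  Denominator = 64 * pi = 201.0619
  P = 8701112.4 / 201.0619 = 43275.78 W/m

43275.78


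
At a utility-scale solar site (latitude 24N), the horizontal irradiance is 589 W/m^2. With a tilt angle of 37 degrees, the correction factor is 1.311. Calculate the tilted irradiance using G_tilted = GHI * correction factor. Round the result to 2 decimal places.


Identify the given values:
  GHI = 589 W/m^2, tilt correction factor = 1.311
Apply the formula G_tilted = GHI * factor:
  G_tilted = 589 * 1.311
  G_tilted = 772.18 W/m^2

772.18


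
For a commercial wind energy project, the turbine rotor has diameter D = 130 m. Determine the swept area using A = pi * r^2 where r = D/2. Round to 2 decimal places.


Compute the rotor radius:
  r = D / 2 = 130 / 2 = 65.0 m
Calculate swept area:
  A = pi * r^2 = pi * 65.0^2
  A = 13273.23 m^2

13273.23


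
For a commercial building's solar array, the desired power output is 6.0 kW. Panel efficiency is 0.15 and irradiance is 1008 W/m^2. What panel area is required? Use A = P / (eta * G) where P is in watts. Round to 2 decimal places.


Convert target power to watts: P = 6.0 * 1000 = 6000.0 W
Compute denominator: eta * G = 0.15 * 1008 = 151.2
Required area A = P / (eta * G) = 6000.0 / 151.2
A = 39.68 m^2

39.68


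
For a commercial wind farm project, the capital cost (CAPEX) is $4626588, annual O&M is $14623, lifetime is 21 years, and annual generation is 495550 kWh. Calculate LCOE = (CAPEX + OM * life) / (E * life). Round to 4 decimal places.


Total cost = CAPEX + OM * lifetime = 4626588 + 14623 * 21 = 4626588 + 307083 = 4933671
Total generation = annual * lifetime = 495550 * 21 = 10406550 kWh
LCOE = 4933671 / 10406550
LCOE = 0.4741 $/kWh

0.4741


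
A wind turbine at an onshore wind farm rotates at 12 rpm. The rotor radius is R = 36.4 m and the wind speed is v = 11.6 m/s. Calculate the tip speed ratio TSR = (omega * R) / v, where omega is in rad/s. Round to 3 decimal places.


Convert rotational speed to rad/s:
  omega = 12 * 2 * pi / 60 = 1.2566 rad/s
Compute tip speed:
  v_tip = omega * R = 1.2566 * 36.4 = 45.742 m/s
Tip speed ratio:
  TSR = v_tip / v_wind = 45.742 / 11.6 = 3.943

3.943


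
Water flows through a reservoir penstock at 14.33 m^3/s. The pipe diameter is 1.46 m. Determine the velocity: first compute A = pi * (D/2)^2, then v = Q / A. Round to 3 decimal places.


Compute pipe cross-sectional area:
  A = pi * (D/2)^2 = pi * (1.46/2)^2 = 1.6742 m^2
Calculate velocity:
  v = Q / A = 14.33 / 1.6742
  v = 8.560 m/s

8.560


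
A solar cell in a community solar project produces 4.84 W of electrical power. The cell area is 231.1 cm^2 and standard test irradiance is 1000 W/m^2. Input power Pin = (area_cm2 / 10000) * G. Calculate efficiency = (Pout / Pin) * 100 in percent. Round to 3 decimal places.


First compute the input power:
  Pin = area_cm2 / 10000 * G = 231.1 / 10000 * 1000 = 23.11 W
Then compute efficiency:
  Efficiency = (Pout / Pin) * 100 = (4.84 / 23.11) * 100
  Efficiency = 20.943%

20.943


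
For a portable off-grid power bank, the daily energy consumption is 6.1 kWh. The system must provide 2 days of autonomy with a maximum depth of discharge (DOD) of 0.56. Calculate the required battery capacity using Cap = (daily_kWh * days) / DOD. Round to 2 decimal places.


Total energy needed = daily * days = 6.1 * 2 = 12.2 kWh
Account for depth of discharge:
  Cap = total_energy / DOD = 12.2 / 0.56
  Cap = 21.79 kWh

21.79


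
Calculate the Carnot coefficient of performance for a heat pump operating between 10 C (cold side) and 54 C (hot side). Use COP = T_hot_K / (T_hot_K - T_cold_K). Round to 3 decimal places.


Convert to Kelvin:
  T_hot = 54 + 273.15 = 327.15 K
  T_cold = 10 + 273.15 = 283.15 K
Apply Carnot COP formula:
  COP = T_hot_K / (T_hot_K - T_cold_K) = 327.15 / 44.0
  COP = 7.435

7.435


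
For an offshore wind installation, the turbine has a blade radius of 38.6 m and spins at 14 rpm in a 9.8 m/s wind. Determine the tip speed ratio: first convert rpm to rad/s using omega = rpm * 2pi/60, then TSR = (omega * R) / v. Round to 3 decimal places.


Convert rotational speed to rad/s:
  omega = 14 * 2 * pi / 60 = 1.4661 rad/s
Compute tip speed:
  v_tip = omega * R = 1.4661 * 38.6 = 56.591 m/s
Tip speed ratio:
  TSR = v_tip / v_wind = 56.591 / 9.8 = 5.775

5.775


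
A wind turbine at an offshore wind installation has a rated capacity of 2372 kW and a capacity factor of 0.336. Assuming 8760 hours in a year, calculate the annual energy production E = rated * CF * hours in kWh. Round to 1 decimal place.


Annual energy = rated_kW * capacity_factor * hours_per_year
Given: P_rated = 2372 kW, CF = 0.336, hours = 8760
E = 2372 * 0.336 * 8760
E = 6981649.9 kWh

6981649.9


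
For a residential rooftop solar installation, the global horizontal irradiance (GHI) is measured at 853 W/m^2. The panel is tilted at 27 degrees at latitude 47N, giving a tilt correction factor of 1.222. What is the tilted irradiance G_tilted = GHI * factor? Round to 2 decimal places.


Identify the given values:
  GHI = 853 W/m^2, tilt correction factor = 1.222
Apply the formula G_tilted = GHI * factor:
  G_tilted = 853 * 1.222
  G_tilted = 1042.37 W/m^2

1042.37


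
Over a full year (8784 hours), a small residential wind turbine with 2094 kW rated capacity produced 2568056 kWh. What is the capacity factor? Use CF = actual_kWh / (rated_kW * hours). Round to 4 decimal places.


Capacity factor = actual output / maximum possible output
Maximum possible = rated * hours = 2094 * 8784 = 18393696 kWh
CF = 2568056 / 18393696
CF = 0.1396

0.1396


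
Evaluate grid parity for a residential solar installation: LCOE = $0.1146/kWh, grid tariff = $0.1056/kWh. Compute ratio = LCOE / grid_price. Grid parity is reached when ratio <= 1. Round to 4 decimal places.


Compare LCOE to grid price:
  LCOE = $0.1146/kWh, Grid price = $0.1056/kWh
  Ratio = LCOE / grid_price = 0.1146 / 0.1056 = 1.0852
  Grid parity achieved (ratio <= 1)? no

1.0852


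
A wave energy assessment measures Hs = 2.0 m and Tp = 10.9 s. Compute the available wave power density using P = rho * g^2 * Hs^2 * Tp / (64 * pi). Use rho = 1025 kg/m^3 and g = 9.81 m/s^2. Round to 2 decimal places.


Apply wave power formula:
  g^2 = 9.81^2 = 96.2361
  Hs^2 = 2.0^2 = 4.0
  Numerator = rho * g^2 * Hs^2 * Tp = 1025 * 96.2361 * 4.0 * 10.9 = 4300791.31
  Denominator = 64 * pi = 201.0619
  P = 4300791.31 / 201.0619 = 21390.38 W/m

21390.38


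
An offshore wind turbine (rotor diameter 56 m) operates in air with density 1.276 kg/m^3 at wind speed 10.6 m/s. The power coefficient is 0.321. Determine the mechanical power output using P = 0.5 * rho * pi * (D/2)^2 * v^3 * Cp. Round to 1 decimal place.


Step 1 -- Compute swept area:
  A = pi * (D/2)^2 = pi * (56/2)^2 = 2463.01 m^2
Step 2 -- Apply wind power equation:
  P = 0.5 * rho * A * v^3 * Cp
  v^3 = 10.6^3 = 1191.016
  P = 0.5 * 1.276 * 2463.01 * 1191.016 * 0.321
  P = 600771.4 W

600771.4


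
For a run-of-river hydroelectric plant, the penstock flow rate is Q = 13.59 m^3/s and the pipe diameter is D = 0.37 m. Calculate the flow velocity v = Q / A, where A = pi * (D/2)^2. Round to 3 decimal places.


Compute pipe cross-sectional area:
  A = pi * (D/2)^2 = pi * (0.37/2)^2 = 0.1075 m^2
Calculate velocity:
  v = Q / A = 13.59 / 0.1075
  v = 126.394 m/s

126.394


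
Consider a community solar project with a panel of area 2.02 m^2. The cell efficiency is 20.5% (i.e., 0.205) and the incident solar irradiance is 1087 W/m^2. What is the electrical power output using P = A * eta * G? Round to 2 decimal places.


Use the solar power formula P = A * eta * G.
Given: A = 2.02 m^2, eta = 0.205, G = 1087 W/m^2
P = 2.02 * 0.205 * 1087
P = 450.13 W

450.13


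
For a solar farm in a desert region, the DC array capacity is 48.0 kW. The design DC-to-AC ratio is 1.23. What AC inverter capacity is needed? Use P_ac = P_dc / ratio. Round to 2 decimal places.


The inverter AC capacity is determined by the DC/AC ratio.
Given: P_dc = 48.0 kW, DC/AC ratio = 1.23
P_ac = P_dc / ratio = 48.0 / 1.23
P_ac = 39.02 kW

39.02


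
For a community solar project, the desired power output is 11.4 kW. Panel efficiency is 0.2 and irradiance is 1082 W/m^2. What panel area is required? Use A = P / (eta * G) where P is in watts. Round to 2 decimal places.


Convert target power to watts: P = 11.4 * 1000 = 11400.0 W
Compute denominator: eta * G = 0.2 * 1082 = 216.4
Required area A = P / (eta * G) = 11400.0 / 216.4
A = 52.68 m^2

52.68


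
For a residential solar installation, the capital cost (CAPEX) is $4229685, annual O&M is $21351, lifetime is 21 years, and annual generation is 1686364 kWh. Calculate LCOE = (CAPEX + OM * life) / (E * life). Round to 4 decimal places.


Total cost = CAPEX + OM * lifetime = 4229685 + 21351 * 21 = 4229685 + 448371 = 4678056
Total generation = annual * lifetime = 1686364 * 21 = 35413644 kWh
LCOE = 4678056 / 35413644
LCOE = 0.1321 $/kWh

0.1321


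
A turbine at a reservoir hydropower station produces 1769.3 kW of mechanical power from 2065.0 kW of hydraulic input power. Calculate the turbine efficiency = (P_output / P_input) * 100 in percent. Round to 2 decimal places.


Turbine efficiency = (output power / input power) * 100
eta = (1769.3 / 2065.0) * 100
eta = 85.68%

85.68


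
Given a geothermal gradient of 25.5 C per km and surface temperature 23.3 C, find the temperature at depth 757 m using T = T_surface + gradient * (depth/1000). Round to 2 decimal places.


Convert depth to km: 757 / 1000 = 0.757 km
Temperature increase = gradient * depth_km = 25.5 * 0.757 = 19.3 C
Temperature at depth = T_surface + delta_T = 23.3 + 19.3
T = 42.60 C

42.60


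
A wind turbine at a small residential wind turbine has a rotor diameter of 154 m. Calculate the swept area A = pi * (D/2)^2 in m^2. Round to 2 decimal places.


Compute the rotor radius:
  r = D / 2 = 154 / 2 = 77.0 m
Calculate swept area:
  A = pi * r^2 = pi * 77.0^2
  A = 18626.50 m^2

18626.50


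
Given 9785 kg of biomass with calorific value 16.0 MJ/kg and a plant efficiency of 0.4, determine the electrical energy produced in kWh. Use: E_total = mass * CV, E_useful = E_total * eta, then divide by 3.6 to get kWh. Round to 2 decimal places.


Total energy = mass * CV = 9785 * 16.0 = 156560.0 MJ
Useful energy = total * eta = 156560.0 * 0.4 = 62624.0 MJ
Convert to kWh: 62624.0 / 3.6
Useful energy = 17395.56 kWh

17395.56


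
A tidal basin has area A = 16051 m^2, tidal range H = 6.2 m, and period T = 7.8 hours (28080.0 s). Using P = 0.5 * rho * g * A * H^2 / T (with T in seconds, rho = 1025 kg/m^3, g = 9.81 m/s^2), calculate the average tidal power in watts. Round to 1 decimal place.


Convert period to seconds: T = 7.8 * 3600 = 28080.0 s
H^2 = 6.2^2 = 38.44
P = 0.5 * rho * g * A * H^2 / T
P = 0.5 * 1025 * 9.81 * 16051 * 38.44 / 28080.0
P = 110471.8 W

110471.8


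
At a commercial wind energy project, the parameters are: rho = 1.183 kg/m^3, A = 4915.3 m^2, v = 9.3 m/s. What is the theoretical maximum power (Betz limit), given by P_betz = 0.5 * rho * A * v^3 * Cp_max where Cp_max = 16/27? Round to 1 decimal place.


The Betz coefficient Cp_max = 16/27 = 0.5926
v^3 = 9.3^3 = 804.357
P_betz = 0.5 * rho * A * v^3 * Cp_max
P_betz = 0.5 * 1.183 * 4915.3 * 804.357 * 0.5926
P_betz = 1385829.6 W

1385829.6


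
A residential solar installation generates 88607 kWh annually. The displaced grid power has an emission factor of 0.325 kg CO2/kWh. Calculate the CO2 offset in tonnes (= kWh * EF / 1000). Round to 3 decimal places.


CO2 offset in kg = generation * emission_factor
CO2 offset = 88607 * 0.325 = 28797.28 kg
Convert to tonnes:
  CO2 offset = 28797.28 / 1000 = 28.797 tonnes

28.797


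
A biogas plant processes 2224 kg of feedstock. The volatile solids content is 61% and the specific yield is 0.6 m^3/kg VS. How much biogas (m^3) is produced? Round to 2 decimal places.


Compute volatile solids:
  VS = mass * VS_fraction = 2224 * 0.61 = 1356.64 kg
Calculate biogas volume:
  Biogas = VS * specific_yield = 1356.64 * 0.6
  Biogas = 813.98 m^3

813.98
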